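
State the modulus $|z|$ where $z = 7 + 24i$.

|z| = sqrt(a^2 + b^2) = sqrt(7^2 + 24^2) = sqrt(625) = 25


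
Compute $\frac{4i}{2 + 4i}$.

Multiply numerator and denominator by conjugate (2 - 4i):
= (4i)(2 - 4i) / (2^2 + 4^2)
= (16 + 8i) / 20
Divide through by 4: (4 + 2i) / 5
= 4/5 + (2/5)i


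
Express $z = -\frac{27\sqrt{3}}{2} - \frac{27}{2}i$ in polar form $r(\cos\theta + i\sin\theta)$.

r = |z| = sqrt(a^2 + b^2) = sqrt((-27*sqrt(3)/2)^2 + (-27/2)^2) = sqrt(2187/4 + 729/4) = sqrt(729) = 27
θ = arctan(b/a) = arctan(-13.5/-23.3827) (quadrant-adjusted) = 210°
z = 27(cos 210° + i sin 210°)


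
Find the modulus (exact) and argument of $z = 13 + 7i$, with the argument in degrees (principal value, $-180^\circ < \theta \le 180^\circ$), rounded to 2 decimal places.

|z| = sqrt(13^2 + 7^2) = sqrt(218)
arg(z) = arctan(b/a) = arctan(7/13) (quadrant-adjusted) = 28.30°


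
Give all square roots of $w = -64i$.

|w| = 64, arg(w) = 270°
Root modulus = 64^(1/2) = 8
Root arguments: θ_k = (270° + 360°k)/2 for k = 0, 1, ..., 1
Roots: -4*sqrt(2) + 4*sqrt(2)i, 4*sqrt(2) - 4*sqrt(2)i


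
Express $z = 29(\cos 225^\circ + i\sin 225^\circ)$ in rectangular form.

a = r cos θ = 29 * -sqrt(2)/2 = -29*sqrt(2)/2
b = r sin θ = 29 * -sqrt(2)/2 = -29*sqrt(2)/2
z = -29*sqrt(2)/2 - (29*sqrt(2)/2)i


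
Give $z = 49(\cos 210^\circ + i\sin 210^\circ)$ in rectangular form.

a = r cos θ = 49 * -sqrt(3)/2 = -49*sqrt(3)/2
b = r sin θ = 49 * -1/2 = -49/2
z = -49*sqrt(3)/2 - (49/2)i


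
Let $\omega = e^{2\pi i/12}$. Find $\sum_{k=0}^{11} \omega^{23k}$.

Let ζ = ω^23 = e^(2πi·23/12). Since 12 ∤ 23, ζ ≠ 1.
Sum = Σ_{k=0}^{11} ζ^k = (ζ^12 - 1)/(ζ - 1) = (ω^{23·12} - 1)/(ζ - 1) = (1 - 1)/(ζ - 1) = 0


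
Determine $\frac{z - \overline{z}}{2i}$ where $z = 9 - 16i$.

z - conjugate(z) = 2bi
(z - conjugate(z))/(2i) = 2bi/(2i) = b = -16


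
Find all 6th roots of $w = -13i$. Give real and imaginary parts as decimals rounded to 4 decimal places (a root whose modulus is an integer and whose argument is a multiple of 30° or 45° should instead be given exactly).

|w| = 13, arg(w) = 270°
Root modulus = 13^(1/6) ≈ 1.533406
Root arguments: θ_k = (270° + 360°k)/6 for k = 0, 1, ..., 5
Compute each root as (root modulus)(cos θ_k + i sin θ_k) using full-precision intermediates, then round to 4 decimal places.
Roots: 1.0843 + 1.0843i, -0.3969 + 1.4812i, -1.4812 + 0.3969i, -1.0843 - 1.0843i, 0.3969 - 1.4812i, 1.4812 - 0.3969i


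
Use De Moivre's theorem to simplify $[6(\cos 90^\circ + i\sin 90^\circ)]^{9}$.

By De Moivre: z^n = r^n(cos(nθ) + i sin(nθ))
= 6^9(cos(9*90°) + i sin(9*90°))
= 10077696(cos 90° + i sin 90°)
= 10077696i


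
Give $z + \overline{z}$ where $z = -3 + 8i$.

z + conjugate(z) = (a + bi) + (a - bi) = 2a
= 2 * (-3) = -6


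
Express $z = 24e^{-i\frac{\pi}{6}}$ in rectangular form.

a = r cos θ = 24 * sqrt(3)/2 = 12*sqrt(3)
b = r sin θ = 24 * -1/2 = -12
z = 12*sqrt(3) - 12i


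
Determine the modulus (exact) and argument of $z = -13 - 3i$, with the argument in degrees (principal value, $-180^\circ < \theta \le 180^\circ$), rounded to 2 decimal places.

|z| = sqrt((-13)^2 + (-3)^2) = sqrt(178)
arg(z) = arctan(b/a) = arctan(-3/-13) (quadrant-adjusted) = -167.01°


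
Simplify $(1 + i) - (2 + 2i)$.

(1 - 2) + (1 - 2)i = -1 - i


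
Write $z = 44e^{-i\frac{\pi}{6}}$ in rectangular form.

a = r cos θ = 44 * sqrt(3)/2 = 22*sqrt(3)
b = r sin θ = 44 * -1/2 = -22
z = 22*sqrt(3) - 22i


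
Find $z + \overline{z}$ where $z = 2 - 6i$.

z + conjugate(z) = (a + bi) + (a - bi) = 2a
= 2 * 2 = 4


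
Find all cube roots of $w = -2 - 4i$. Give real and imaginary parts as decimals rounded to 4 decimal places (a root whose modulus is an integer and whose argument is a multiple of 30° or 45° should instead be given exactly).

|w| = sqrt(20) ≈ 4.472136, arg(w) ≈ 243.434949°
Root modulus = sqrt(20)^(1/3) ≈ 1.647549
Root arguments: θ_k = (arg(w) + 360°k)/3 for k = 0, 1, ..., 2
Compute each root as (root modulus)(cos θ_k + i sin θ_k) using full-precision intermediates, then round to 4 decimal places.
Roots: 0.2536 + 1.6279i, -1.5366 - 0.5943i, 1.2830 - 1.0336i


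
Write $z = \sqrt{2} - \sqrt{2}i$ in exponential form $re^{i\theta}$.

r = |z| = sqrt((sqrt(2))^2 + (-sqrt(2))^2) = sqrt(2 + 2) = sqrt(4) = 2
θ = arctan(b/a) = arctan(-1.4142/1.4142) (quadrant-adjusted) = -45° = -π/4
z = 2e^(-i*π/4)


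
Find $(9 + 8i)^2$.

(a + bi)^2 = a^2 - b^2 + 2abi
= 9^2 - 8^2 + 2*9*8i
= 17 + 144i


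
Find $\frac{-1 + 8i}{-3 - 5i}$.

Multiply numerator and denominator by conjugate (-3 + 5i):
= (-1 + 8i)(-3 + 5i) / ((-3)^2 + (-5)^2)
= (-37 - 29i) / 34
= -37/34 - (29/34)i


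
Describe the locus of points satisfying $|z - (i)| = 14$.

|z - z0| = r describes a circle centered at z0 with radius r
Here z0 = i and r = 14
Locus: Circle centered at (0, 1) with radius 14


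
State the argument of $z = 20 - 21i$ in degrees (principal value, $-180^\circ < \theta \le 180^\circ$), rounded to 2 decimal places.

θ = arctan(b/a) = arctan(-21/20) (quadrant-adjusted) = -46.40°


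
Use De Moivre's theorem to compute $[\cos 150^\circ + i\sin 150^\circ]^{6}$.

By De Moivre: z^n = r^n(cos(nθ) + i sin(nθ))
= 1^6(cos(6*150°) + i sin(6*150°))
= 1(cos 180° + i sin 180°)
= -1


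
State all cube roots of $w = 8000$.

|w| = 8000, arg(w) = 0°
Root modulus = 8000^(1/3) = 20
Root arguments: θ_k = (0° + 360°k)/3 for k = 0, 1, ..., 2
Roots: 20, -10 + 10*sqrt(3)i, -10 - 10*sqrt(3)i


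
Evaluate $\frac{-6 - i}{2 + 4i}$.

Multiply numerator and denominator by conjugate (2 - 4i):
= (-6 - i)(2 - 4i) / (2^2 + 4^2)
= (-16 + 22i) / 20
Divide through by 2: (-8 + 11i) / 10
= -4/5 + (11/10)i


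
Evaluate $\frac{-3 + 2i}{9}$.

Divisor is real, so divide each part by 9:
= -1/3 + (2/9)i


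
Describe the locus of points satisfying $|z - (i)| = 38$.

|z - z0| = r describes a circle centered at z0 with radius r
Here z0 = i and r = 38
Locus: Circle centered at (0, 1) with radius 38


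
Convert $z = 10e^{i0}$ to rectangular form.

a = r cos θ = 10 * 1 = 10
b = r sin θ = 10 * 0 = 0
z = 10


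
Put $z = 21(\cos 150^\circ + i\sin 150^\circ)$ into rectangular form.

a = r cos θ = 21 * -sqrt(3)/2 = -21*sqrt(3)/2
b = r sin θ = 21 * 1/2 = 21/2
z = -21*sqrt(3)/2 + (21/2)i


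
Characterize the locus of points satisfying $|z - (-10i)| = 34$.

|z - z0| = r describes a circle centered at z0 with radius r
Here z0 = -10i and r = 34
Locus: Circle centered at (0, -10) with radius 34


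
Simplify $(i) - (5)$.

(0 - 5) + (1 - 0)i = -5 + i


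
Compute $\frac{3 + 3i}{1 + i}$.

Multiply numerator and denominator by conjugate (1 - i):
= (3 + 3i)(1 - i) / (1^2 + 1^2)
= (6) / 2
= 3


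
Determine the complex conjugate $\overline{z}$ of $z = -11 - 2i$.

If z = a + bi, then conjugate(z) = a - bi
conjugate(-11 - 2i) = -11 + 2i


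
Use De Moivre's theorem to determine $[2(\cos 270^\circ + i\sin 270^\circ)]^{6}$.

By De Moivre: z^n = r^n(cos(nθ) + i sin(nθ))
= 2^6(cos(6*270°) + i sin(6*270°))
= 64(cos 180° + i sin 180°)
= -64


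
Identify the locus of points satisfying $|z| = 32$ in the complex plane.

|z| = 32 means sqrt(x^2 + y^2) = 32
This is a circle of radius 32 centered at the origin


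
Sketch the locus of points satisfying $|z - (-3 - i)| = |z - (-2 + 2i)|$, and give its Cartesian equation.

|z - z1| = |z - z2| means z is equidistant from z1 and z2,
i.e. the perpendicular bisector of the segment from (-3, -1) to (-2, 2) (midpoint (-5/2, 1/2)).
With z = x + yi, square both sides:
(x - (-3))^2 + (y - (-1))^2 = (x - (-2))^2 + (y - 2)^2
The x^2 and y^2 terms cancel: 2x + 6y = 8 - 10 = -2
Simplify: x + 3y = -1
Locus: Perpendicular bisector of the segment from (-3, -1) to (-2, 2): the line x + 3y = -1


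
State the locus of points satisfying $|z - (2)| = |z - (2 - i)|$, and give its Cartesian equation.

|z - z1| = |z - z2| means z is equidistant from z1 and z2,
i.e. the perpendicular bisector of the segment from (2, 0) to (2, -1) (midpoint (2, -1/2)).
With z = x + yi, square both sides:
(x - 2)^2 + (y - 0)^2 = (x - 2)^2 + (y - (-1))^2
The x^2 and y^2 terms cancel: 0x + (-2)y = 5 - 4 = 1
Simplify: y = -1/2
Locus: Perpendicular bisector of the segment from (2, 0) to (2, -1): the line y = -1/2


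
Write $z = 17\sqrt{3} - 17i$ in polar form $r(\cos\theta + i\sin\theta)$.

r = |z| = sqrt(a^2 + b^2) = sqrt((17*sqrt(3))^2 + (-17)^2) = sqrt(867 + 289) = sqrt(1156) = 34
θ = arctan(b/a) = arctan(-17/29.4449) (quadrant-adjusted) = 330°
z = 34(cos 330° + i sin 330°)


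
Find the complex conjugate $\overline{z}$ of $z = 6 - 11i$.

If z = a + bi, then conjugate(z) = a - bi
conjugate(6 - 11i) = 6 + 11i


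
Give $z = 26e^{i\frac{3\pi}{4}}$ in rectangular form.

a = r cos θ = 26 * -sqrt(2)/2 = -13*sqrt(2)
b = r sin θ = 26 * sqrt(2)/2 = 13*sqrt(2)
z = -13*sqrt(2) + 13*sqrt(2)i


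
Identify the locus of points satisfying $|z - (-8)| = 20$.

|z - z0| = r describes a circle centered at z0 with radius r
Here z0 = -8 and r = 20
Locus: Circle centered at (-8, 0) with radius 20


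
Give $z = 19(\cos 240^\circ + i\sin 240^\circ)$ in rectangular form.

a = r cos θ = 19 * -1/2 = -19/2
b = r sin θ = 19 * -sqrt(3)/2 = -19*sqrt(3)/2
z = -19/2 - (19*sqrt(3)/2)i


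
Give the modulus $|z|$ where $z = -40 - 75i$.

|z| = sqrt(a^2 + b^2) = sqrt((-40)^2 + (-75)^2) = sqrt(7225) = 85


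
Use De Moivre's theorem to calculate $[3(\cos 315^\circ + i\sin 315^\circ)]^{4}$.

By De Moivre: z^n = r^n(cos(nθ) + i sin(nθ))
= 3^4(cos(4*315°) + i sin(4*315°))
= 81(cos 180° + i sin 180°)
= -81


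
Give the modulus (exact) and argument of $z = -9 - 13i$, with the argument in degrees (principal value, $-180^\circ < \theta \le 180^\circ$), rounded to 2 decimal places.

|z| = sqrt((-9)^2 + (-13)^2) = sqrt(250)
arg(z) = arctan(b/a) = arctan(-13/-9) (quadrant-adjusted) = -124.70°


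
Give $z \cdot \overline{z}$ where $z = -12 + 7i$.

z * conjugate(z) = |z|^2 = a^2 + b^2
= (-12)^2 + 7^2 = 193


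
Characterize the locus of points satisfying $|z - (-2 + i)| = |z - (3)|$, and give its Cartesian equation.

|z - z1| = |z - z2| means z is equidistant from z1 and z2,
i.e. the perpendicular bisector of the segment from (-2, 1) to (3, 0) (midpoint (1/2, 1/2)).
With z = x + yi, square both sides:
(x - (-2))^2 + (y - 1)^2 = (x - 3)^2 + (y - 0)^2
The x^2 and y^2 terms cancel: 10x + (-2)y = 9 - 5 = 4
Simplify: 5x - y = 2
Locus: Perpendicular bisector of the segment from (-2, 1) to (3, 0): the line 5x - y = 2


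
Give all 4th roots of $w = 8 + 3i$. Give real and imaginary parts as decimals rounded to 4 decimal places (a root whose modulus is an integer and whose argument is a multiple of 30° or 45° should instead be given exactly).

|w| = sqrt(73) ≈ 8.544004, arg(w) ≈ 20.556045°
Root modulus = sqrt(73)^(1/4) ≈ 1.709682
Root arguments: θ_k = (arg(w) + 360°k)/4 for k = 0, 1, ..., 3
Compute each root as (root modulus)(cos θ_k + i sin θ_k) using full-precision intermediates, then round to 4 decimal places.
Roots: 1.7028 + 0.1531i, -0.1531 + 1.7028i, -1.7028 - 0.1531i, 0.1531 - 1.7028i


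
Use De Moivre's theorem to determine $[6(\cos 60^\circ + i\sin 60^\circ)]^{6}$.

By De Moivre: z^n = r^n(cos(nθ) + i sin(nθ))
= 6^6(cos(6*60°) + i sin(6*60°))
= 46656(cos 0° + i sin 0°)
= 46656


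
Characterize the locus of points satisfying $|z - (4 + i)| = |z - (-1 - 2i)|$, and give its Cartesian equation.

|z - z1| = |z - z2| means z is equidistant from z1 and z2,
i.e. the perpendicular bisector of the segment from (4, 1) to (-1, -2) (midpoint (3/2, -1/2)).
With z = x + yi, square both sides:
(x - 4)^2 + (y - 1)^2 = (x - (-1))^2 + (y - (-2))^2
The x^2 and y^2 terms cancel: -10x + (-6)y = 5 - 17 = -12
Simplify: 5x + 3y = 6
Locus: Perpendicular bisector of the segment from (4, 1) to (-1, -2): the line 5x + 3y = 6


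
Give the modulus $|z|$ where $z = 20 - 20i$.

|z| = sqrt(a^2 + b^2) = sqrt(20^2 + (-20)^2) = sqrt(800) = sqrt(800)


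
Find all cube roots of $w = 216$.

|w| = 216, arg(w) = 0°
Root modulus = 216^(1/3) = 6
Root arguments: θ_k = (0° + 360°k)/3 for k = 0, 1, ..., 2
Roots: 6, -3 + 3*sqrt(3)i, -3 - 3*sqrt(3)i


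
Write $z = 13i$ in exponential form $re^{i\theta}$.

r = |z| = sqrt((0)^2 + (13)^2) = sqrt(0 + 169) = sqrt(169) = 13
a = 0 and b > 0, so z lies on the positive imaginary axis: θ = 90° = π/2
z = 13e^(i*π/2)


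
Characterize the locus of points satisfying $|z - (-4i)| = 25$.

|z - z0| = r describes a circle centered at z0 with radius r
Here z0 = -4i and r = 25
Locus: Circle centered at (0, -4) with radius 25


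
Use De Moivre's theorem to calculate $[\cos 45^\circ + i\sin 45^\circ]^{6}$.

By De Moivre: z^n = r^n(cos(nθ) + i sin(nθ))
= 1^6(cos(6*45°) + i sin(6*45°))
= 1(cos 270° + i sin 270°)
= -i


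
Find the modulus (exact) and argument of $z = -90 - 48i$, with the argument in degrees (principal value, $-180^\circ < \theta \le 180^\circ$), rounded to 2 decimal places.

|z| = sqrt((-90)^2 + (-48)^2) = 102
arg(z) = arctan(b/a) = arctan(-48/-90) (quadrant-adjusted) = -151.93°


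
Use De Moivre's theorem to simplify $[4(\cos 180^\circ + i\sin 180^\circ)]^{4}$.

By De Moivre: z^n = r^n(cos(nθ) + i sin(nθ))
= 4^4(cos(4*180°) + i sin(4*180°))
= 256(cos 0° + i sin 0°)
= 256


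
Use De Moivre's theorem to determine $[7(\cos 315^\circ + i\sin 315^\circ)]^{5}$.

By De Moivre: z^n = r^n(cos(nθ) + i sin(nθ))
= 7^5(cos(5*315°) + i sin(5*315°))
= 16807(cos 135° + i sin 135°)
= -16807*sqrt(2)/2 + (16807*sqrt(2)/2)i


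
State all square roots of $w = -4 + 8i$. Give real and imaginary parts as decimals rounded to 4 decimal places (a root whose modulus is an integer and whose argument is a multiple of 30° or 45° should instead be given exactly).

|w| = sqrt(80) ≈ 8.944272, arg(w) ≈ 116.565051°
Root modulus = sqrt(80)^(1/2) ≈ 2.990698
Root arguments: θ_k = (arg(w) + 360°k)/2 for k = 0, 1, ..., 1
Compute each root as (root modulus)(cos θ_k + i sin θ_k) using full-precision intermediates, then round to 4 decimal places.
Roots: 1.5723 + 2.5440i, -1.5723 - 2.5440i


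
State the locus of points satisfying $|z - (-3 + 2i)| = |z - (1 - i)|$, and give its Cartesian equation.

|z - z1| = |z - z2| means z is equidistant from z1 and z2,
i.e. the perpendicular bisector of the segment from (-3, 2) to (1, -1) (midpoint (-1, 1/2)).
With z = x + yi, square both sides:
(x - (-3))^2 + (y - 2)^2 = (x - 1)^2 + (y - (-1))^2
The x^2 and y^2 terms cancel: 8x + (-6)y = 2 - 13 = -11
Simplify: 8x - 6y = -11
Locus: Perpendicular bisector of the segment from (-3, 2) to (1, -1): the line 8x - 6y = -11


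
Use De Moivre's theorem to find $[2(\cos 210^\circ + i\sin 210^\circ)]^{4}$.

By De Moivre: z^n = r^n(cos(nθ) + i sin(nθ))
= 2^4(cos(4*210°) + i sin(4*210°))
= 16(cos 120° + i sin 120°)
= -8 + 8*sqrt(3)i


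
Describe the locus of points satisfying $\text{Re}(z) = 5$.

Re(z) = x where z = x + yi; the equation x = 5 is satisfied by all points with that x-coordinate
Locus: Vertical line x = 5


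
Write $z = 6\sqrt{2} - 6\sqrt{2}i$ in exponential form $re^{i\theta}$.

r = |z| = sqrt((6*sqrt(2))^2 + (-6*sqrt(2))^2) = sqrt(72 + 72) = sqrt(144) = 12
θ = arctan(b/a) = arctan(-8.4853/8.4853) (quadrant-adjusted) = -45° = -π/4
z = 12e^(-i*π/4)


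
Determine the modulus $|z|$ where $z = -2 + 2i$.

|z| = sqrt(a^2 + b^2) = sqrt((-2)^2 + 2^2) = sqrt(8) = sqrt(8)


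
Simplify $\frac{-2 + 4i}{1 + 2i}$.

Multiply numerator and denominator by conjugate (1 - 2i):
= (-2 + 4i)(1 - 2i) / (1^2 + 2^2)
= (6 + 8i) / 5
= 6/5 + (8/5)i


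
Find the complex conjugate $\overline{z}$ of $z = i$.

If z = a + bi, then conjugate(z) = a - bi
conjugate(i) = -i


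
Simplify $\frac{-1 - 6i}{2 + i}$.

Multiply numerator and denominator by conjugate (2 - i):
= (-1 - 6i)(2 - i) / (2^2 + 1^2)
= (-8 - 11i) / 5
= -8/5 - (11/5)i


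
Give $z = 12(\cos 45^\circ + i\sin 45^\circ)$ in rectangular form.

a = r cos θ = 12 * sqrt(2)/2 = 6*sqrt(2)
b = r sin θ = 12 * sqrt(2)/2 = 6*sqrt(2)
z = 6*sqrt(2) + 6*sqrt(2)i


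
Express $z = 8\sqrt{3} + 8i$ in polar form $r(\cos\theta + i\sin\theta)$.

r = |z| = sqrt(a^2 + b^2) = sqrt((8*sqrt(3))^2 + (8)^2) = sqrt(192 + 64) = sqrt(256) = 16
θ = arctan(b/a) = arctan(8/13.8564) (quadrant-adjusted) = 30°
z = 16(cos 30° + i sin 30°)


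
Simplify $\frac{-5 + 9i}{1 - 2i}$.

Multiply numerator and denominator by conjugate (1 + 2i):
= (-5 + 9i)(1 + 2i) / (1^2 + (-2)^2)
= (-23 - i) / 5
= -23/5 - (1/5)i


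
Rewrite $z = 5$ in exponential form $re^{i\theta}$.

r = |z| = sqrt((5)^2 + (0)^2) = sqrt(25 + 0) = sqrt(25) = 5
b = 0 and a > 0, so z lies on the positive real axis: θ = 0
z = 5e^(i*0) = 5


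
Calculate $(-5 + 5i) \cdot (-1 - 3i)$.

(a1*a2 - b1*b2) + (a1*b2 + b1*a2)i
= (5 - (-15)) + (15 + (-5))i
= 20 + 10i


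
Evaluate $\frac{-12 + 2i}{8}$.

Divisor is real, so divide each part by 8:
= -3/2 + (1/4)i


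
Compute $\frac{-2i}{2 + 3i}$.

Multiply numerator and denominator by conjugate (2 - 3i):
= (-2i)(2 - 3i) / (2^2 + 3^2)
= (-6 - 4i) / 13
= -6/13 - (4/13)i


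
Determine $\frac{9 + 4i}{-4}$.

Divisor is real, so divide each part by -4:
= -9/4 - i


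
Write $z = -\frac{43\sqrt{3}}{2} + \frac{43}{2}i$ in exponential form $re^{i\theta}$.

r = |z| = sqrt((-43*sqrt(3)/2)^2 + (43/2)^2) = sqrt(5547/4 + 1849/4) = sqrt(1849) = 43
θ = arctan(b/a) = arctan(21.5/-37.2391) (quadrant-adjusted) = 150° = 5π/6
z = 43e^(i*5π/6)


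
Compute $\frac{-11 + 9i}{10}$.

Divisor is real, so divide each part by 10:
= -11/10 + (9/10)i


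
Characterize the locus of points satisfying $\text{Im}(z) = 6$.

Im(z) = y where z = x + yi; the equation y = 6 is satisfied by all points with that y-coordinate
Locus: Horizontal line y = 6


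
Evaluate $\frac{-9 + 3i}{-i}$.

Multiply numerator and denominator by conjugate (i):
= (-9 + 3i)(i) / (0^2 + (-1)^2)
= (-3 - 9i) / 1
= -3 - 9i


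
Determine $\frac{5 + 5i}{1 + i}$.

Multiply numerator and denominator by conjugate (1 - i):
= (5 + 5i)(1 - i) / (1^2 + 1^2)
= (10) / 2
= 5


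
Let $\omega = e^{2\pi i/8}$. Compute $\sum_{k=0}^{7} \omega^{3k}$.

Let ζ = ω^3 = e^(2πi·3/8). Since 8 ∤ 3, ζ ≠ 1.
Sum = Σ_{k=0}^{7} ζ^k = (ζ^8 - 1)/(ζ - 1) = (ω^{3·8} - 1)/(ζ - 1) = (1 - 1)/(ζ - 1) = 0


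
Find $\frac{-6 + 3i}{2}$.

Divisor is real, so divide each part by 2:
= -3 + (3/2)i


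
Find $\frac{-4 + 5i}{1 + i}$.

Multiply numerator and denominator by conjugate (1 - i):
= (-4 + 5i)(1 - i) / (1^2 + 1^2)
= (1 + 9i) / 2
= 1/2 + (9/2)i


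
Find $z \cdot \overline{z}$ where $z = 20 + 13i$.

z * conjugate(z) = |z|^2 = a^2 + b^2
= 20^2 + 13^2 = 569


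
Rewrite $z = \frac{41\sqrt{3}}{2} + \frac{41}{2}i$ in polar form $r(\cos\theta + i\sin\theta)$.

r = |z| = sqrt(a^2 + b^2) = sqrt((41*sqrt(3)/2)^2 + (41/2)^2) = sqrt(5043/4 + 1681/4) = sqrt(1681) = 41
θ = arctan(b/a) = arctan(20.5/35.507) (quadrant-adjusted) = 30°
z = 41(cos 30° + i sin 30°)


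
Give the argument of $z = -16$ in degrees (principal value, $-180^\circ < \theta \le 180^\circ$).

b = 0 and a < 0, so z lies on the negative real axis: θ = 180°


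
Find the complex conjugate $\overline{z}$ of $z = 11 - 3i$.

If z = a + bi, then conjugate(z) = a - bi
conjugate(11 - 3i) = 11 + 3i


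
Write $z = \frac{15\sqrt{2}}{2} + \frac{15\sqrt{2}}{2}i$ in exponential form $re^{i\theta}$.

r = |z| = sqrt((15*sqrt(2)/2)^2 + (15*sqrt(2)/2)^2) = sqrt(225/2 + 225/2) = sqrt(225) = 15
θ = arctan(b/a) = arctan(10.6066/10.6066) (quadrant-adjusted) = 45° = π/4
z = 15e^(i*π/4)


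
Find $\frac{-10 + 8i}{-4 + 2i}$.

Multiply numerator and denominator by conjugate (-4 - 2i):
= (-10 + 8i)(-4 - 2i) / ((-4)^2 + 2^2)
= (56 - 12i) / 20
Divide through by 4: (14 - 3i) / 5
= 14/5 - (3/5)i


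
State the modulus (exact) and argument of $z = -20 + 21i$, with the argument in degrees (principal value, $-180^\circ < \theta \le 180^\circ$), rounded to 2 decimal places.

|z| = sqrt((-20)^2 + 21^2) = 29
arg(z) = arctan(b/a) = arctan(21/-20) (quadrant-adjusted) = 133.60°


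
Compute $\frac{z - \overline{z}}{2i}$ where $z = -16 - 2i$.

z - conjugate(z) = 2bi
(z - conjugate(z))/(2i) = 2bi/(2i) = b = -2


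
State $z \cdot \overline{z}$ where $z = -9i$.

z * conjugate(z) = |z|^2 = a^2 + b^2
= 0^2 + (-9)^2 = 81


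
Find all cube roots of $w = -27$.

|w| = 27, arg(w) = 180°
Root modulus = 27^(1/3) = 3
Root arguments: θ_k = (180° + 360°k)/3 for k = 0, 1, ..., 2
Roots: 3/2 + (3*sqrt(3)/2)i, -3, 3/2 - (3*sqrt(3)/2)i


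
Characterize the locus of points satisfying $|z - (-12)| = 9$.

|z - z0| = r describes a circle centered at z0 with radius r
Here z0 = -12 and r = 9
Locus: Circle centered at (-12, 0) with radius 9


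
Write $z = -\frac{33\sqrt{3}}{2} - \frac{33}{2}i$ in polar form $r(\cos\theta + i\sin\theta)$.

r = |z| = sqrt(a^2 + b^2) = sqrt((-33*sqrt(3)/2)^2 + (-33/2)^2) = sqrt(3267/4 + 1089/4) = sqrt(1089) = 33
θ = arctan(b/a) = arctan(-16.5/-28.5788) (quadrant-adjusted) = 210°
z = 33(cos 210° + i sin 210°)


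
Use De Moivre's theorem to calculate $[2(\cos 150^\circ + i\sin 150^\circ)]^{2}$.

By De Moivre: z^n = r^n(cos(nθ) + i sin(nθ))
= 2^2(cos(2*150°) + i sin(2*150°))
= 4(cos 300° + i sin 300°)
= 2 - 2*sqrt(3)i


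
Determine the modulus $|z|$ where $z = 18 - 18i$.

|z| = sqrt(a^2 + b^2) = sqrt(18^2 + (-18)^2) = sqrt(648) = sqrt(648)


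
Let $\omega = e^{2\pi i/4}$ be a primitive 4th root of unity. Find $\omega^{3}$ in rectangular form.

ω^3 = e^(2πi·3/4) = e^(i·3π/2)
= cos(3π/2) + i sin(3π/2)
= -i


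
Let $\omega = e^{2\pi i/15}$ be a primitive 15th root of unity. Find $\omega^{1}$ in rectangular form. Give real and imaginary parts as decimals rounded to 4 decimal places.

ω^1 = e^(2πi·1/15) = e^(i·2π/15)
= cos(2π/15) + i sin(2π/15)
= 0.9135 + 0.4067i


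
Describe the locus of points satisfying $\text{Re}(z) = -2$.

Re(z) = x where z = x + yi; the equation x = -2 is satisfied by all points with that x-coordinate
Locus: Vertical line x = -2


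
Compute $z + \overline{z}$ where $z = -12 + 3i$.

z + conjugate(z) = (a + bi) + (a - bi) = 2a
= 2 * (-12) = -24


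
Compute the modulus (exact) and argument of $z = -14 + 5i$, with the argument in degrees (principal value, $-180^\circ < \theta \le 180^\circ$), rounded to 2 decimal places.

|z| = sqrt((-14)^2 + 5^2) = sqrt(221)
arg(z) = arctan(b/a) = arctan(5/-14) (quadrant-adjusted) = 160.35°


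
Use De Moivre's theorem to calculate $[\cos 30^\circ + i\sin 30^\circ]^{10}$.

By De Moivre: z^n = r^n(cos(nθ) + i sin(nθ))
= 1^10(cos(10*30°) + i sin(10*30°))
= 1(cos 300° + i sin 300°)
= 1/2 - (sqrt(3)/2)i


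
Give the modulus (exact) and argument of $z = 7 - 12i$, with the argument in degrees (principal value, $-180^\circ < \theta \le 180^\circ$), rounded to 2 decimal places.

|z| = sqrt(7^2 + (-12)^2) = sqrt(193)
arg(z) = arctan(b/a) = arctan(-12/7) (quadrant-adjusted) = -59.74°


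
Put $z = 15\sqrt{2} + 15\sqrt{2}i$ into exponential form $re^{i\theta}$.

r = |z| = sqrt((15*sqrt(2))^2 + (15*sqrt(2))^2) = sqrt(450 + 450) = sqrt(900) = 30
θ = arctan(b/a) = arctan(21.2132/21.2132) (quadrant-adjusted) = 45° = π/4
z = 30e^(i*π/4)


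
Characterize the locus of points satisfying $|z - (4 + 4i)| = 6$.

|z - z0| = r describes a circle centered at z0 with radius r
Here z0 = 4 + 4i and r = 6
Locus: Circle centered at (4, 4) with radius 6


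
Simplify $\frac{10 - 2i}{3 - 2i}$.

Multiply numerator and denominator by conjugate (3 + 2i):
= (10 - 2i)(3 + 2i) / (3^2 + (-2)^2)
= (34 + 14i) / 13
= 34/13 + (14/13)i


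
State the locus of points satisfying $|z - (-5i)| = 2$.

|z - z0| = r describes a circle centered at z0 with radius r
Here z0 = -5i and r = 2
Locus: Circle centered at (0, -5) with radius 2


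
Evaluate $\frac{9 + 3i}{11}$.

Divisor is real, so divide each part by 11:
= 9/11 + (3/11)i


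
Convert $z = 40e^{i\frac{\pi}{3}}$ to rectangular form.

a = r cos θ = 40 * 1/2 = 20
b = r sin θ = 40 * sqrt(3)/2 = 20*sqrt(3)
z = 20 + 20*sqrt(3)i


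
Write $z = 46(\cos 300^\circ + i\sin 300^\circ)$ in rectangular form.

a = r cos θ = 46 * 1/2 = 23
b = r sin θ = 46 * -sqrt(3)/2 = -23*sqrt(3)
z = 23 - 23*sqrt(3)i


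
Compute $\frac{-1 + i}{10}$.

Divisor is real, so divide each part by 10:
= -1/10 + (1/10)i


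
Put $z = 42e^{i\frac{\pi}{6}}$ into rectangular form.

a = r cos θ = 42 * sqrt(3)/2 = 21*sqrt(3)
b = r sin θ = 42 * 1/2 = 21
z = 21*sqrt(3) + 21i


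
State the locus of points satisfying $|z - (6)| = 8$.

|z - z0| = r describes a circle centered at z0 with radius r
Here z0 = 6 and r = 8
Locus: Circle centered at (6, 0) with radius 8


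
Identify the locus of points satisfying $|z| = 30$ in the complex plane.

|z| = 30 means sqrt(x^2 + y^2) = 30
This is a circle of radius 30 centered at the origin


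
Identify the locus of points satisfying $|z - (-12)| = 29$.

|z - z0| = r describes a circle centered at z0 with radius r
Here z0 = -12 and r = 29
Locus: Circle centered at (-12, 0) with radius 29


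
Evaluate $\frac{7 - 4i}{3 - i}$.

Multiply numerator and denominator by conjugate (3 + i):
= (7 - 4i)(3 + i) / (3^2 + (-1)^2)
= (25 - 5i) / 10
Divide through by 5: (5 - i) / 2
= 5/2 - (1/2)i


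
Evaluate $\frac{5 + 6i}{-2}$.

Divisor is real, so divide each part by -2:
= -5/2 - 3i


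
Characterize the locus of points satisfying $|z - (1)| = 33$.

|z - z0| = r describes a circle centered at z0 with radius r
Here z0 = 1 and r = 33
Locus: Circle centered at (1, 0) with radius 33


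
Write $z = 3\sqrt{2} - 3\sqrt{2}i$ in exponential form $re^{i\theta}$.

r = |z| = sqrt((3*sqrt(2))^2 + (-3*sqrt(2))^2) = sqrt(18 + 18) = sqrt(36) = 6
θ = arctan(b/a) = arctan(-4.2426/4.2426) (quadrant-adjusted) = -45° = -π/4
z = 6e^(-i*π/4)


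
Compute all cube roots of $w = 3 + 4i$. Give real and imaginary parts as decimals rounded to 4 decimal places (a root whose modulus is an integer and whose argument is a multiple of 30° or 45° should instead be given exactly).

|w| = 5, arg(w) ≈ 53.130102°
Root modulus = 5^(1/3) ≈ 1.709976
Root arguments: θ_k = (arg(w) + 360°k)/3 for k = 0, 1, ..., 2
Compute each root as (root modulus)(cos θ_k + i sin θ_k) using full-precision intermediates, then round to 4 decimal places.
Roots: 1.6289 + 0.5202i, -1.2650 + 1.1506i, -0.3640 - 1.6708i


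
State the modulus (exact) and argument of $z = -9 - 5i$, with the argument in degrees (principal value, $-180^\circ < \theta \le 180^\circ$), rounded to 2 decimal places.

|z| = sqrt((-9)^2 + (-5)^2) = sqrt(106)
arg(z) = arctan(b/a) = arctan(-5/-9) (quadrant-adjusted) = -150.95°


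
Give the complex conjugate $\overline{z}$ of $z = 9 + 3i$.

If z = a + bi, then conjugate(z) = a - bi
conjugate(9 + 3i) = 9 - 3i


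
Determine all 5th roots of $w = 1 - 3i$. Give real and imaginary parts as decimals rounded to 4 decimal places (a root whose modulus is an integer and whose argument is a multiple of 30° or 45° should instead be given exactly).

|w| = sqrt(10) ≈ 3.162278, arg(w) ≈ 288.434949°
Root modulus = sqrt(10)^(1/5) ≈ 1.258925
Root arguments: θ_k = (arg(w) + 360°k)/5 for k = 0, 1, ..., 4
Compute each root as (root modulus)(cos θ_k + i sin θ_k) using full-precision intermediates, then round to 4 decimal places.
Roots: 0.6730 + 1.0640i, -0.8039 + 0.9688i, -1.1698 - 0.4652i, 0.0810 - 1.2563i, 1.2198 - 0.3112i


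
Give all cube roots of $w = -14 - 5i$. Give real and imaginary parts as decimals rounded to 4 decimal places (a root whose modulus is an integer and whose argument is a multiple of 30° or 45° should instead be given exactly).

|w| = sqrt(221) ≈ 14.866069, arg(w) ≈ 199.653824°
Root modulus = sqrt(221)^(1/3) ≈ 2.458850
Root arguments: θ_k = (arg(w) + 360°k)/3 for k = 0, 1, ..., 2
Compute each root as (root modulus)(cos θ_k + i sin θ_k) using full-precision intermediates, then round to 4 decimal places.
Roots: 0.9784 + 2.2558i, -2.4428 - 0.2805i, 1.4643 - 1.9753i


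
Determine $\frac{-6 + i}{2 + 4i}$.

Multiply numerator and denominator by conjugate (2 - 4i):
= (-6 + i)(2 - 4i) / (2^2 + 4^2)
= (-8 + 26i) / 20
Divide through by 2: (-4 + 13i) / 10
= -2/5 + (13/10)i


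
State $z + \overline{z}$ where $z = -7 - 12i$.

z + conjugate(z) = (a + bi) + (a - bi) = 2a
= 2 * (-7) = -14


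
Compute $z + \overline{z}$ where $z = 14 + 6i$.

z + conjugate(z) = (a + bi) + (a - bi) = 2a
= 2 * 14 = 28


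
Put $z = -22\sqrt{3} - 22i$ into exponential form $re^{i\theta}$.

r = |z| = sqrt((-22*sqrt(3))^2 + (-22)^2) = sqrt(1452 + 484) = sqrt(1936) = 44
θ = arctan(b/a) = arctan(-22/-38.1051) (quadrant-adjusted) = 210° = 7π/6
z = 44e^(i*7π/6)


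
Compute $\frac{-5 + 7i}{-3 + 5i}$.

Multiply numerator and denominator by conjugate (-3 - 5i):
= (-5 + 7i)(-3 - 5i) / ((-3)^2 + 5^2)
= (50 + 4i) / 34
Divide through by 2: (25 + 2i) / 17
= 25/17 + (2/17)i


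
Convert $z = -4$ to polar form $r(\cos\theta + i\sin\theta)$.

r = |z| = sqrt(a^2 + b^2) = sqrt((-4)^2 + (0)^2) = sqrt(16 + 0) = sqrt(16) = 4
b = 0 and a < 0, so z lies on the negative real axis: θ = 180°
z = 4(cos 180° + i sin 180°)


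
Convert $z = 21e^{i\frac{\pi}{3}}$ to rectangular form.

a = r cos θ = 21 * 1/2 = 21/2
b = r sin θ = 21 * sqrt(3)/2 = 21*sqrt(3)/2
z = 21/2 + (21*sqrt(3)/2)i


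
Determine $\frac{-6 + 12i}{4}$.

Divisor is real, so divide each part by 4:
= -3/2 + 3i


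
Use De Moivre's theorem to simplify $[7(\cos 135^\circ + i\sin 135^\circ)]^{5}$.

By De Moivre: z^n = r^n(cos(nθ) + i sin(nθ))
= 7^5(cos(5*135°) + i sin(5*135°))
= 16807(cos 315° + i sin 315°)
= 16807*sqrt(2)/2 - (16807*sqrt(2)/2)i


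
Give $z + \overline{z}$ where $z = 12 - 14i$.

z + conjugate(z) = (a + bi) + (a - bi) = 2a
= 2 * 12 = 24


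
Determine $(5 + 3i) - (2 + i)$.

(5 - 2) + (3 - 1)i = 3 + 2i


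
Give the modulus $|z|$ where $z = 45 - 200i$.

|z| = sqrt(a^2 + b^2) = sqrt(45^2 + (-200)^2) = sqrt(42025) = 205


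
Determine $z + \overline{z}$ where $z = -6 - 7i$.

z + conjugate(z) = (a + bi) + (a - bi) = 2a
= 2 * (-6) = -12


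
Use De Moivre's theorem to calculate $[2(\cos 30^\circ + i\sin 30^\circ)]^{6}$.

By De Moivre: z^n = r^n(cos(nθ) + i sin(nθ))
= 2^6(cos(6*30°) + i sin(6*30°))
= 64(cos 180° + i sin 180°)
= -64


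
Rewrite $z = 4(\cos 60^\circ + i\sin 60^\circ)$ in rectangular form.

a = r cos θ = 4 * 1/2 = 2
b = r sin θ = 4 * sqrt(3)/2 = 2*sqrt(3)
z = 2 + 2*sqrt(3)i


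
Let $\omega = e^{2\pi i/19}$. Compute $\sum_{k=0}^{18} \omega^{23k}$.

Let ζ = ω^23 = e^(2πi·23/19). Since 19 ∤ 23, ζ ≠ 1.
Sum = Σ_{k=0}^{18} ζ^k = (ζ^19 - 1)/(ζ - 1) = (ω^{23·19} - 1)/(ζ - 1) = (1 - 1)/(ζ - 1) = 0


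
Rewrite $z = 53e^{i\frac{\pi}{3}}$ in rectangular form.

a = r cos θ = 53 * 1/2 = 53/2
b = r sin θ = 53 * sqrt(3)/2 = 53*sqrt(3)/2
z = 53/2 + (53*sqrt(3)/2)i


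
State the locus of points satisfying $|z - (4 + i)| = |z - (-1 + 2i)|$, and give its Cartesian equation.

|z - z1| = |z - z2| means z is equidistant from z1 and z2,
i.e. the perpendicular bisector of the segment from (4, 1) to (-1, 2) (midpoint (3/2, 3/2)).
With z = x + yi, square both sides:
(x - 4)^2 + (y - 1)^2 = (x - (-1))^2 + (y - 2)^2
The x^2 and y^2 terms cancel: -10x + 2y = 5 - 17 = -12
Simplify: 5x - y = 6
Locus: Perpendicular bisector of the segment from (4, 1) to (-1, 2): the line 5x - y = 6


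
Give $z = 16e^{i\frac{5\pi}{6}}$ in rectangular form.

a = r cos θ = 16 * -sqrt(3)/2 = -8*sqrt(3)
b = r sin θ = 16 * 1/2 = 8
z = -8*sqrt(3) + 8i


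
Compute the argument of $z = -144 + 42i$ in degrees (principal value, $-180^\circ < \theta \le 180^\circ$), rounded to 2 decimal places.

θ = arctan(b/a) = arctan(42/-144) (quadrant-adjusted) = 163.74°


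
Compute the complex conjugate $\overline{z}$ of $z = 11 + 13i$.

If z = a + bi, then conjugate(z) = a - bi
conjugate(11 + 13i) = 11 - 13i


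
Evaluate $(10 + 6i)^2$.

(a + bi)^2 = a^2 - b^2 + 2abi
= 10^2 - 6^2 + 2*10*6i
= 64 + 120i


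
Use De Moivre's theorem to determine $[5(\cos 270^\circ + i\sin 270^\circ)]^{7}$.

By De Moivre: z^n = r^n(cos(nθ) + i sin(nθ))
= 5^7(cos(7*270°) + i sin(7*270°))
= 78125(cos 90° + i sin 90°)
= 78125i


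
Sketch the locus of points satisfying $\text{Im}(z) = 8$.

Im(z) = y where z = x + yi; the equation y = 8 is satisfied by all points with that y-coordinate
Locus: Horizontal line y = 8


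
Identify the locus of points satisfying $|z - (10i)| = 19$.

|z - z0| = r describes a circle centered at z0 with radius r
Here z0 = 10i and r = 19
Locus: Circle centered at (0, 10) with radius 19


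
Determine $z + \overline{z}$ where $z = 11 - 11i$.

z + conjugate(z) = (a + bi) + (a - bi) = 2a
= 2 * 11 = 22


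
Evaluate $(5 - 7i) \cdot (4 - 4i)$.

(a1*a2 - b1*b2) + (a1*b2 + b1*a2)i
= (20 - 28) + (-20 + (-28))i
= -8 - 48i


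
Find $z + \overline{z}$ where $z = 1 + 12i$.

z + conjugate(z) = (a + bi) + (a - bi) = 2a
= 2 * 1 = 2


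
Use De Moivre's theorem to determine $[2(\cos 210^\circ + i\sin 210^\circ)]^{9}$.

By De Moivre: z^n = r^n(cos(nθ) + i sin(nθ))
= 2^9(cos(9*210°) + i sin(9*210°))
= 512(cos 90° + i sin 90°)
= 512i


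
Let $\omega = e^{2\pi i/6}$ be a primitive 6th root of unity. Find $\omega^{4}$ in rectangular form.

ω^4 = e^(2πi·4/6) = e^(i·4π/3)
= cos(4π/3) + i sin(4π/3)
= -1/2 - (sqrt(3)/2)i


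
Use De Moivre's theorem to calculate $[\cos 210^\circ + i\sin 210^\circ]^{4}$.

By De Moivre: z^n = r^n(cos(nθ) + i sin(nθ))
= 1^4(cos(4*210°) + i sin(4*210°))
= 1(cos 120° + i sin 120°)
= -1/2 + (sqrt(3)/2)i


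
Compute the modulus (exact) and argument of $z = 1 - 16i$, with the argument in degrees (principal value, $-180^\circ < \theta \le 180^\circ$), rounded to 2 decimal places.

|z| = sqrt(1^2 + (-16)^2) = sqrt(257)
arg(z) = arctan(b/a) = arctan(-16/1) (quadrant-adjusted) = -86.42°


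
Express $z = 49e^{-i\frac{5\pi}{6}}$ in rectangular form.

a = r cos θ = 49 * -sqrt(3)/2 = -49*sqrt(3)/2
b = r sin θ = 49 * -1/2 = -49/2
z = -49*sqrt(3)/2 - (49/2)i


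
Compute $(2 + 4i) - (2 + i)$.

(2 - 2) + (4 - 1)i = 3i


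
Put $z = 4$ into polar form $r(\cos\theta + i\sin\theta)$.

r = |z| = sqrt(a^2 + b^2) = sqrt((4)^2 + (0)^2) = sqrt(16 + 0) = sqrt(16) = 4
b = 0 and a > 0, so z lies on the positive real axis: θ = 0°
z = 4(cos 0° + i sin 0°)


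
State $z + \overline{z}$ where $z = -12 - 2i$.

z + conjugate(z) = (a + bi) + (a - bi) = 2a
= 2 * (-12) = -24


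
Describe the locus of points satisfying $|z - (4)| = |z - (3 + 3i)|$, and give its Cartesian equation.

|z - z1| = |z - z2| means z is equidistant from z1 and z2,
i.e. the perpendicular bisector of the segment from (4, 0) to (3, 3) (midpoint (7/2, 3/2)).
With z = x + yi, square both sides:
(x - 4)^2 + (y - 0)^2 = (x - 3)^2 + (y - 3)^2
The x^2 and y^2 terms cancel: -2x + 6y = 18 - 16 = 2
Simplify: x - 3y = -1
Locus: Perpendicular bisector of the segment from (4, 0) to (3, 3): the line x - 3y = -1


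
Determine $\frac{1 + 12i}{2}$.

Divisor is real, so divide each part by 2:
= 1/2 + 6i


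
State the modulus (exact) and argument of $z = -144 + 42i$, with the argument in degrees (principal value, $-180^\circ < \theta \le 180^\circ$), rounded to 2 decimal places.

|z| = sqrt((-144)^2 + 42^2) = 150
arg(z) = arctan(b/a) = arctan(42/-144) (quadrant-adjusted) = 163.74°


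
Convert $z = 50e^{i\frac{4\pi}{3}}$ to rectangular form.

a = r cos θ = 50 * -1/2 = -25
b = r sin θ = 50 * -sqrt(3)/2 = -25*sqrt(3)
z = -25 - 25*sqrt(3)i


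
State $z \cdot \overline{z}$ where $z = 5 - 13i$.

z * conjugate(z) = |z|^2 = a^2 + b^2
= 5^2 + (-13)^2 = 194


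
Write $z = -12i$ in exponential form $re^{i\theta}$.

r = |z| = sqrt((0)^2 + (-12)^2) = sqrt(0 + 144) = sqrt(144) = 12
a = 0 and b < 0, so z lies on the negative imaginary axis: θ = -90° = -π/2
z = 12e^(-i*π/2)


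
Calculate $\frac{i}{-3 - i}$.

Multiply numerator and denominator by conjugate (-3 + i):
= (i)(-3 + i) / ((-3)^2 + (-1)^2)
= (-1 - 3i) / 10
= -1/10 - (3/10)i


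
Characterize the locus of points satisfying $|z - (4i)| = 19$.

|z - z0| = r describes a circle centered at z0 with radius r
Here z0 = 4i and r = 19
Locus: Circle centered at (0, 4) with radius 19


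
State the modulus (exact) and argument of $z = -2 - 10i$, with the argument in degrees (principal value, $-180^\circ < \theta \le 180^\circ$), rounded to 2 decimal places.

|z| = sqrt((-2)^2 + (-10)^2) = sqrt(104)
arg(z) = arctan(b/a) = arctan(-10/-2) (quadrant-adjusted) = -101.31°


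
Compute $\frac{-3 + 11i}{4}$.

Divisor is real, so divide each part by 4:
= -3/4 + (11/4)i


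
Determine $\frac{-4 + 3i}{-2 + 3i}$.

Multiply numerator and denominator by conjugate (-2 - 3i):
= (-4 + 3i)(-2 - 3i) / ((-2)^2 + 3^2)
= (17 + 6i) / 13
= 17/13 + (6/13)i


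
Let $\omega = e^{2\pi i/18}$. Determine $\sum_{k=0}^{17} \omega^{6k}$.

Let ζ = ω^6 = e^(2πi·6/18). Since 18 ∤ 6, ζ ≠ 1.
Sum = Σ_{k=0}^{17} ζ^k = (ζ^18 - 1)/(ζ - 1) = (ω^{6·18} - 1)/(ζ - 1) = (1 - 1)/(ζ - 1) = 0


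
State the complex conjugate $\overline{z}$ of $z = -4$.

If z = a + bi, then conjugate(z) = a - bi
conjugate(-4) = -4


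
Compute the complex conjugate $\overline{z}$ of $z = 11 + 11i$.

If z = a + bi, then conjugate(z) = a - bi
conjugate(11 + 11i) = 11 - 11i


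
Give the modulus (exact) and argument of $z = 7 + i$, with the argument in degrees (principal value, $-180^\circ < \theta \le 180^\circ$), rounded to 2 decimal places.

|z| = sqrt(7^2 + 1^2) = sqrt(50)
arg(z) = arctan(b/a) = arctan(1/7) (quadrant-adjusted) = 8.13°


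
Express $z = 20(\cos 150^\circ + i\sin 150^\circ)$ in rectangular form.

a = r cos θ = 20 * -sqrt(3)/2 = -10*sqrt(3)
b = r sin θ = 20 * 1/2 = 10
z = -10*sqrt(3) + 10i


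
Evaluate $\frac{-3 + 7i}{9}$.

Divisor is real, so divide each part by 9:
= -1/3 + (7/9)i


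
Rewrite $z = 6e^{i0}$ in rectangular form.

a = r cos θ = 6 * 1 = 6
b = r sin θ = 6 * 0 = 0
z = 6


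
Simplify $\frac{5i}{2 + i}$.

Multiply numerator and denominator by conjugate (2 - i):
= (5i)(2 - i) / (2^2 + 1^2)
= (5 + 10i) / 5
= 1 + 2i


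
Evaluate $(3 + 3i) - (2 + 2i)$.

(3 - 2) + (3 - 2)i = 1 + i


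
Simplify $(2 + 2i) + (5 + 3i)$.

(2 + 5) + (2 + 3)i = 7 + 5i


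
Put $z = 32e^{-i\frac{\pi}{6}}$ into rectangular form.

a = r cos θ = 32 * sqrt(3)/2 = 16*sqrt(3)
b = r sin θ = 32 * -1/2 = -16
z = 16*sqrt(3) - 16i


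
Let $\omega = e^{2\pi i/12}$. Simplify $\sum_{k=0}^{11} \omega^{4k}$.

Let ζ = ω^4 = e^(2πi·4/12). Since 12 ∤ 4, ζ ≠ 1.
Sum = Σ_{k=0}^{11} ζ^k = (ζ^12 - 1)/(ζ - 1) = (ω^{4·12} - 1)/(ζ - 1) = (1 - 1)/(ζ - 1) = 0


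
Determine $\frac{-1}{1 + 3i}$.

Multiply numerator and denominator by conjugate (1 - 3i):
= (-1)(1 - 3i) / (1^2 + 3^2)
= (-1 + 3i) / 10
= -1/10 + (3/10)i


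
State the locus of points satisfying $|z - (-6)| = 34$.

|z - z0| = r describes a circle centered at z0 with radius r
Here z0 = -6 and r = 34
Locus: Circle centered at (-6, 0) with radius 34


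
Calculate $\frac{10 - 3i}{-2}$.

Divisor is real, so divide each part by -2:
= -5 + (3/2)i
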